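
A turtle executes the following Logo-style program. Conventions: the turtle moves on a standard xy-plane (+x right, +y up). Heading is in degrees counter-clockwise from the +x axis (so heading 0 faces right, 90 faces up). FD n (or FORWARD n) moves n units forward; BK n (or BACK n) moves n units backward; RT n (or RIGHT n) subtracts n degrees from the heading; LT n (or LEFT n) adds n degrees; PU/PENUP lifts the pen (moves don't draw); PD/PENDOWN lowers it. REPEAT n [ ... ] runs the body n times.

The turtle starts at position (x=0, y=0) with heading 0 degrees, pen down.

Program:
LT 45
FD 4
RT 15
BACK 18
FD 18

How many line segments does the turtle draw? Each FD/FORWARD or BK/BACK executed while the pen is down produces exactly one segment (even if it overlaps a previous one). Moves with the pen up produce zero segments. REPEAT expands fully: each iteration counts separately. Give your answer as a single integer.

Executing turtle program step by step:
Start: pos=(0,0), heading=0, pen down
LT 45: heading 0 -> 45
FD 4: (0,0) -> (2.828,2.828) [heading=45, draw]
RT 15: heading 45 -> 30
BK 18: (2.828,2.828) -> (-12.76,-6.172) [heading=30, draw]
FD 18: (-12.76,-6.172) -> (2.828,2.828) [heading=30, draw]
Final: pos=(2.828,2.828), heading=30, 3 segment(s) drawn
Segments drawn: 3

Answer: 3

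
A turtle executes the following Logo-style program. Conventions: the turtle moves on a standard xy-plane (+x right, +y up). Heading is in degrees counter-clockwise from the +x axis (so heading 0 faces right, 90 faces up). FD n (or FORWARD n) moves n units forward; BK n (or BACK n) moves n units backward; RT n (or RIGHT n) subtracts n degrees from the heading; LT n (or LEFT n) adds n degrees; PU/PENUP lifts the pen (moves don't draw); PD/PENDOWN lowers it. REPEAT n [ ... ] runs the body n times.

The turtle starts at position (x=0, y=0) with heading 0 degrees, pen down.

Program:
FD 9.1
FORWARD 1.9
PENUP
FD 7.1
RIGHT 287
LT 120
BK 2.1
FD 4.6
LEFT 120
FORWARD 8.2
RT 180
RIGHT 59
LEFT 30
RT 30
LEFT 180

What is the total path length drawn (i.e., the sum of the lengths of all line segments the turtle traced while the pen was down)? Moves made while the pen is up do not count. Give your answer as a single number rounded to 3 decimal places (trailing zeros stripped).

Answer: 11

Derivation:
Executing turtle program step by step:
Start: pos=(0,0), heading=0, pen down
FD 9.1: (0,0) -> (9.1,0) [heading=0, draw]
FD 1.9: (9.1,0) -> (11,0) [heading=0, draw]
PU: pen up
FD 7.1: (11,0) -> (18.1,0) [heading=0, move]
RT 287: heading 0 -> 73
LT 120: heading 73 -> 193
BK 2.1: (18.1,0) -> (20.146,0.472) [heading=193, move]
FD 4.6: (20.146,0.472) -> (15.664,-0.562) [heading=193, move]
LT 120: heading 193 -> 313
FD 8.2: (15.664,-0.562) -> (21.256,-6.559) [heading=313, move]
RT 180: heading 313 -> 133
RT 59: heading 133 -> 74
LT 30: heading 74 -> 104
RT 30: heading 104 -> 74
LT 180: heading 74 -> 254
Final: pos=(21.256,-6.559), heading=254, 2 segment(s) drawn

Segment lengths:
  seg 1: (0,0) -> (9.1,0), length = 9.1
  seg 2: (9.1,0) -> (11,0), length = 1.9
Total = 11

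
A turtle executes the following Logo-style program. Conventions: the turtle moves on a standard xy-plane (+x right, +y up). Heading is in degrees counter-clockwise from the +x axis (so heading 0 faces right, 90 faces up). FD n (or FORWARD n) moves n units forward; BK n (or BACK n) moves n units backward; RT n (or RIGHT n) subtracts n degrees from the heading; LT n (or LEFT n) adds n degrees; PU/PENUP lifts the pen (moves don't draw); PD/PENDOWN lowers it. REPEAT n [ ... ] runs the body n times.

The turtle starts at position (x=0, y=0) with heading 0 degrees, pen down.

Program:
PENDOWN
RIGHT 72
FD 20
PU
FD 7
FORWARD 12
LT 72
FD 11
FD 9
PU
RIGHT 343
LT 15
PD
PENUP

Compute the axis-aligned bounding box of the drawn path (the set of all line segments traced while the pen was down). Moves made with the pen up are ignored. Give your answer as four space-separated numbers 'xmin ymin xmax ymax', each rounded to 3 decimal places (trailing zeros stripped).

Executing turtle program step by step:
Start: pos=(0,0), heading=0, pen down
PD: pen down
RT 72: heading 0 -> 288
FD 20: (0,0) -> (6.18,-19.021) [heading=288, draw]
PU: pen up
FD 7: (6.18,-19.021) -> (8.343,-25.679) [heading=288, move]
FD 12: (8.343,-25.679) -> (12.052,-37.091) [heading=288, move]
LT 72: heading 288 -> 0
FD 11: (12.052,-37.091) -> (23.052,-37.091) [heading=0, move]
FD 9: (23.052,-37.091) -> (32.052,-37.091) [heading=0, move]
PU: pen up
RT 343: heading 0 -> 17
LT 15: heading 17 -> 32
PD: pen down
PU: pen up
Final: pos=(32.052,-37.091), heading=32, 1 segment(s) drawn

Segment endpoints: x in {0, 6.18}, y in {-19.021, 0}
xmin=0, ymin=-19.021, xmax=6.18, ymax=0

Answer: 0 -19.021 6.18 0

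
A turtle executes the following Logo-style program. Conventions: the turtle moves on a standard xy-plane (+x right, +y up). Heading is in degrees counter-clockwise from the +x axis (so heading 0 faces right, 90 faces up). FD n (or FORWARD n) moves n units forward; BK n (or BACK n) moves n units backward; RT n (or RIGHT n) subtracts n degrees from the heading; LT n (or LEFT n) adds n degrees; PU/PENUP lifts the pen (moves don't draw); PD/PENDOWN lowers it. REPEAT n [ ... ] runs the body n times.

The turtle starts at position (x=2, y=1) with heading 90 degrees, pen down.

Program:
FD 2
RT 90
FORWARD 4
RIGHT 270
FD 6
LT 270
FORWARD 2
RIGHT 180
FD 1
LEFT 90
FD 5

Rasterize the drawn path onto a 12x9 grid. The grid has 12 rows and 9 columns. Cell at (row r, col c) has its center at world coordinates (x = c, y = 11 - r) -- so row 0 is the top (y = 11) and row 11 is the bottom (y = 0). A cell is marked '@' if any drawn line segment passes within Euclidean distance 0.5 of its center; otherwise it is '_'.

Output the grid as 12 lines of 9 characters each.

Answer: _________
_________
______@@@
______@@_
______@@_
______@@_
______@@_
______@@_
__@@@@@__
__@______
__@______
_________

Derivation:
Segment 0: (2,1) -> (2,3)
Segment 1: (2,3) -> (6,3)
Segment 2: (6,3) -> (6,9)
Segment 3: (6,9) -> (8,9)
Segment 4: (8,9) -> (7,9)
Segment 5: (7,9) -> (7,4)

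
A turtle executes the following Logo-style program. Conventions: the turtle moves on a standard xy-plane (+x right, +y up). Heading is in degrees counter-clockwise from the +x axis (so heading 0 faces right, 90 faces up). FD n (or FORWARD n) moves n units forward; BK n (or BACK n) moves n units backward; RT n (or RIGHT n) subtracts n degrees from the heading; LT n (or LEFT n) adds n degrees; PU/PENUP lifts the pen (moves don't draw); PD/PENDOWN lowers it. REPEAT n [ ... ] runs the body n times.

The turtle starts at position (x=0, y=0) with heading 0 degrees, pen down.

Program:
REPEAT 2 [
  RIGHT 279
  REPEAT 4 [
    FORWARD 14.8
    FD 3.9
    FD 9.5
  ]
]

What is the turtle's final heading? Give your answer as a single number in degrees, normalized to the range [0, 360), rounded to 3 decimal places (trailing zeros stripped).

Answer: 162

Derivation:
Executing turtle program step by step:
Start: pos=(0,0), heading=0, pen down
REPEAT 2 [
  -- iteration 1/2 --
  RT 279: heading 0 -> 81
  REPEAT 4 [
    -- iteration 1/4 --
    FD 14.8: (0,0) -> (2.315,14.618) [heading=81, draw]
    FD 3.9: (2.315,14.618) -> (2.925,18.47) [heading=81, draw]
    FD 9.5: (2.925,18.47) -> (4.411,27.853) [heading=81, draw]
    -- iteration 2/4 --
    FD 14.8: (4.411,27.853) -> (6.727,42.471) [heading=81, draw]
    FD 3.9: (6.727,42.471) -> (7.337,46.323) [heading=81, draw]
    FD 9.5: (7.337,46.323) -> (8.823,55.706) [heading=81, draw]
    -- iteration 3/4 --
    FD 14.8: (8.823,55.706) -> (11.138,70.323) [heading=81, draw]
    FD 3.9: (11.138,70.323) -> (11.748,74.175) [heading=81, draw]
    FD 9.5: (11.748,74.175) -> (13.234,83.558) [heading=81, draw]
    -- iteration 4/4 --
    FD 14.8: (13.234,83.558) -> (15.55,98.176) [heading=81, draw]
    FD 3.9: (15.55,98.176) -> (16.16,102.028) [heading=81, draw]
    FD 9.5: (16.16,102.028) -> (17.646,111.411) [heading=81, draw]
  ]
  -- iteration 2/2 --
  RT 279: heading 81 -> 162
  REPEAT 4 [
    -- iteration 1/4 --
    FD 14.8: (17.646,111.411) -> (3.57,115.985) [heading=162, draw]
    FD 3.9: (3.57,115.985) -> (-0.139,117.19) [heading=162, draw]
    FD 9.5: (-0.139,117.19) -> (-9.174,120.126) [heading=162, draw]
    -- iteration 2/4 --
    FD 14.8: (-9.174,120.126) -> (-23.25,124.699) [heading=162, draw]
    FD 3.9: (-23.25,124.699) -> (-26.959,125.904) [heading=162, draw]
    FD 9.5: (-26.959,125.904) -> (-35.994,128.84) [heading=162, draw]
    -- iteration 3/4 --
    FD 14.8: (-35.994,128.84) -> (-50.069,133.413) [heading=162, draw]
    FD 3.9: (-50.069,133.413) -> (-53.779,134.618) [heading=162, draw]
    FD 9.5: (-53.779,134.618) -> (-62.814,137.554) [heading=162, draw]
    -- iteration 4/4 --
    FD 14.8: (-62.814,137.554) -> (-76.889,142.128) [heading=162, draw]
    FD 3.9: (-76.889,142.128) -> (-80.598,143.333) [heading=162, draw]
    FD 9.5: (-80.598,143.333) -> (-89.633,146.268) [heading=162, draw]
  ]
]
Final: pos=(-89.633,146.268), heading=162, 24 segment(s) drawn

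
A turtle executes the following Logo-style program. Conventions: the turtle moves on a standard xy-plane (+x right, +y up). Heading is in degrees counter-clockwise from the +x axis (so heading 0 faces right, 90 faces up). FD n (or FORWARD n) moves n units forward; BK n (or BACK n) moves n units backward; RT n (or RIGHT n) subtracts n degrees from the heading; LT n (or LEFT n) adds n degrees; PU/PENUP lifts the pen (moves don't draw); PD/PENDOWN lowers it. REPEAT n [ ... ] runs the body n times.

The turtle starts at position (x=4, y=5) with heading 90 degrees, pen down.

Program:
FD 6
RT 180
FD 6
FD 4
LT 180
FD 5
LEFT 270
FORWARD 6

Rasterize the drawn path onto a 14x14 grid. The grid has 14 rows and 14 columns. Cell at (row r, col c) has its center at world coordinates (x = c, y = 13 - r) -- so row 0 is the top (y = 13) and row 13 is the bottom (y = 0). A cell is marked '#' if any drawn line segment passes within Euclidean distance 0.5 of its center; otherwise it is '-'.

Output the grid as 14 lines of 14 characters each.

Answer: --------------
--------------
----#---------
----#---------
----#---------
----#---------
----#---------
----#######---
----#---------
----#---------
----#---------
----#---------
----#---------
--------------

Derivation:
Segment 0: (4,5) -> (4,11)
Segment 1: (4,11) -> (4,5)
Segment 2: (4,5) -> (4,1)
Segment 3: (4,1) -> (4,6)
Segment 4: (4,6) -> (10,6)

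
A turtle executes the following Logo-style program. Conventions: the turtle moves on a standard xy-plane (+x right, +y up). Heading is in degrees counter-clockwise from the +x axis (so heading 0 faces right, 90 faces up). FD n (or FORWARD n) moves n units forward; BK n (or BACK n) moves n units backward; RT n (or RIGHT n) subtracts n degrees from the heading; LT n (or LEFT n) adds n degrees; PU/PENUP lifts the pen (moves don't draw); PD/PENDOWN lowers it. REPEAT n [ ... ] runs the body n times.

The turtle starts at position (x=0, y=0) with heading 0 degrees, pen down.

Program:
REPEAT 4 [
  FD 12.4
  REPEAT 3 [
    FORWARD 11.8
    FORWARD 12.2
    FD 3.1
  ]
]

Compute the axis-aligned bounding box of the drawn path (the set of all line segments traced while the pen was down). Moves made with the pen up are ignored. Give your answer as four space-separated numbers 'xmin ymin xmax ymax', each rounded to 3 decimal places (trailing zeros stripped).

Answer: 0 0 374.8 0

Derivation:
Executing turtle program step by step:
Start: pos=(0,0), heading=0, pen down
REPEAT 4 [
  -- iteration 1/4 --
  FD 12.4: (0,0) -> (12.4,0) [heading=0, draw]
  REPEAT 3 [
    -- iteration 1/3 --
    FD 11.8: (12.4,0) -> (24.2,0) [heading=0, draw]
    FD 12.2: (24.2,0) -> (36.4,0) [heading=0, draw]
    FD 3.1: (36.4,0) -> (39.5,0) [heading=0, draw]
    -- iteration 2/3 --
    FD 11.8: (39.5,0) -> (51.3,0) [heading=0, draw]
    FD 12.2: (51.3,0) -> (63.5,0) [heading=0, draw]
    FD 3.1: (63.5,0) -> (66.6,0) [heading=0, draw]
    -- iteration 3/3 --
    FD 11.8: (66.6,0) -> (78.4,0) [heading=0, draw]
    FD 12.2: (78.4,0) -> (90.6,0) [heading=0, draw]
    FD 3.1: (90.6,0) -> (93.7,0) [heading=0, draw]
  ]
  -- iteration 2/4 --
  FD 12.4: (93.7,0) -> (106.1,0) [heading=0, draw]
  REPEAT 3 [
    -- iteration 1/3 --
    FD 11.8: (106.1,0) -> (117.9,0) [heading=0, draw]
    FD 12.2: (117.9,0) -> (130.1,0) [heading=0, draw]
    FD 3.1: (130.1,0) -> (133.2,0) [heading=0, draw]
    -- iteration 2/3 --
    FD 11.8: (133.2,0) -> (145,0) [heading=0, draw]
    FD 12.2: (145,0) -> (157.2,0) [heading=0, draw]
    FD 3.1: (157.2,0) -> (160.3,0) [heading=0, draw]
    -- iteration 3/3 --
    FD 11.8: (160.3,0) -> (172.1,0) [heading=0, draw]
    FD 12.2: (172.1,0) -> (184.3,0) [heading=0, draw]
    FD 3.1: (184.3,0) -> (187.4,0) [heading=0, draw]
  ]
  -- iteration 3/4 --
  FD 12.4: (187.4,0) -> (199.8,0) [heading=0, draw]
  REPEAT 3 [
    -- iteration 1/3 --
    FD 11.8: (199.8,0) -> (211.6,0) [heading=0, draw]
    FD 12.2: (211.6,0) -> (223.8,0) [heading=0, draw]
    FD 3.1: (223.8,0) -> (226.9,0) [heading=0, draw]
    -- iteration 2/3 --
    FD 11.8: (226.9,0) -> (238.7,0) [heading=0, draw]
    FD 12.2: (238.7,0) -> (250.9,0) [heading=0, draw]
    FD 3.1: (250.9,0) -> (254,0) [heading=0, draw]
    -- iteration 3/3 --
    FD 11.8: (254,0) -> (265.8,0) [heading=0, draw]
    FD 12.2: (265.8,0) -> (278,0) [heading=0, draw]
    FD 3.1: (278,0) -> (281.1,0) [heading=0, draw]
  ]
  -- iteration 4/4 --
  FD 12.4: (281.1,0) -> (293.5,0) [heading=0, draw]
  REPEAT 3 [
    -- iteration 1/3 --
    FD 11.8: (293.5,0) -> (305.3,0) [heading=0, draw]
    FD 12.2: (305.3,0) -> (317.5,0) [heading=0, draw]
    FD 3.1: (317.5,0) -> (320.6,0) [heading=0, draw]
    -- iteration 2/3 --
    FD 11.8: (320.6,0) -> (332.4,0) [heading=0, draw]
    FD 12.2: (332.4,0) -> (344.6,0) [heading=0, draw]
    FD 3.1: (344.6,0) -> (347.7,0) [heading=0, draw]
    -- iteration 3/3 --
    FD 11.8: (347.7,0) -> (359.5,0) [heading=0, draw]
    FD 12.2: (359.5,0) -> (371.7,0) [heading=0, draw]
    FD 3.1: (371.7,0) -> (374.8,0) [heading=0, draw]
  ]
]
Final: pos=(374.8,0), heading=0, 40 segment(s) drawn

Segment endpoints: x in {0, 12.4, 24.2, 36.4, 39.5, 51.3, 63.5, 66.6, 78.4, 90.6, 93.7, 106.1, 117.9, 130.1, 133.2, 145, 157.2, 160.3, 172.1, 184.3, 187.4, 199.8, 211.6, 223.8, 226.9, 238.7, 250.9, 254, 265.8, 278, 281.1, 293.5, 305.3, 317.5, 320.6, 332.4, 344.6, 347.7, 359.5, 371.7, 374.8}, y in {0}
xmin=0, ymin=0, xmax=374.8, ymax=0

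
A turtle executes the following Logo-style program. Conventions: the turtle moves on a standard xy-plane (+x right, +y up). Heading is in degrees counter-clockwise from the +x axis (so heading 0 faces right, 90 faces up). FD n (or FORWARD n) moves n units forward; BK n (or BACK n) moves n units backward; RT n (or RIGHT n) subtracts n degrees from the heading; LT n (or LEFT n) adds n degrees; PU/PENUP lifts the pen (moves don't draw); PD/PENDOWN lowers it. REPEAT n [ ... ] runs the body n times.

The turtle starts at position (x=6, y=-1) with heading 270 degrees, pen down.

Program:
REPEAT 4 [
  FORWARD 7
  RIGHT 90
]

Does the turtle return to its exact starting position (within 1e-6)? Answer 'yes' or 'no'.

Answer: yes

Derivation:
Executing turtle program step by step:
Start: pos=(6,-1), heading=270, pen down
REPEAT 4 [
  -- iteration 1/4 --
  FD 7: (6,-1) -> (6,-8) [heading=270, draw]
  RT 90: heading 270 -> 180
  -- iteration 2/4 --
  FD 7: (6,-8) -> (-1,-8) [heading=180, draw]
  RT 90: heading 180 -> 90
  -- iteration 3/4 --
  FD 7: (-1,-8) -> (-1,-1) [heading=90, draw]
  RT 90: heading 90 -> 0
  -- iteration 4/4 --
  FD 7: (-1,-1) -> (6,-1) [heading=0, draw]
  RT 90: heading 0 -> 270
]
Final: pos=(6,-1), heading=270, 4 segment(s) drawn

Start position: (6, -1)
Final position: (6, -1)
Distance = 0; < 1e-6 -> CLOSED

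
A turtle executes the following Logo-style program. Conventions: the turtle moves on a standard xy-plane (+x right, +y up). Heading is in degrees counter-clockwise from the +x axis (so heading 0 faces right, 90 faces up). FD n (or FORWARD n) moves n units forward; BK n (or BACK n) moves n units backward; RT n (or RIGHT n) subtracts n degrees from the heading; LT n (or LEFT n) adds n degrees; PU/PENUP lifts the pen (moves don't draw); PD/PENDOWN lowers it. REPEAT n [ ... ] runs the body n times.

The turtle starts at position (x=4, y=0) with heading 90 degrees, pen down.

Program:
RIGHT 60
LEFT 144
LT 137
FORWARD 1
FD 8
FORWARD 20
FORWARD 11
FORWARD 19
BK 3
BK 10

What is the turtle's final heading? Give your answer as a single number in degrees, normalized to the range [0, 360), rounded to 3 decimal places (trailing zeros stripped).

Answer: 311

Derivation:
Executing turtle program step by step:
Start: pos=(4,0), heading=90, pen down
RT 60: heading 90 -> 30
LT 144: heading 30 -> 174
LT 137: heading 174 -> 311
FD 1: (4,0) -> (4.656,-0.755) [heading=311, draw]
FD 8: (4.656,-0.755) -> (9.905,-6.792) [heading=311, draw]
FD 20: (9.905,-6.792) -> (23.026,-21.887) [heading=311, draw]
FD 11: (23.026,-21.887) -> (30.242,-30.188) [heading=311, draw]
FD 19: (30.242,-30.188) -> (42.707,-44.528) [heading=311, draw]
BK 3: (42.707,-44.528) -> (40.739,-42.264) [heading=311, draw]
BK 10: (40.739,-42.264) -> (34.179,-34.717) [heading=311, draw]
Final: pos=(34.179,-34.717), heading=311, 7 segment(s) drawn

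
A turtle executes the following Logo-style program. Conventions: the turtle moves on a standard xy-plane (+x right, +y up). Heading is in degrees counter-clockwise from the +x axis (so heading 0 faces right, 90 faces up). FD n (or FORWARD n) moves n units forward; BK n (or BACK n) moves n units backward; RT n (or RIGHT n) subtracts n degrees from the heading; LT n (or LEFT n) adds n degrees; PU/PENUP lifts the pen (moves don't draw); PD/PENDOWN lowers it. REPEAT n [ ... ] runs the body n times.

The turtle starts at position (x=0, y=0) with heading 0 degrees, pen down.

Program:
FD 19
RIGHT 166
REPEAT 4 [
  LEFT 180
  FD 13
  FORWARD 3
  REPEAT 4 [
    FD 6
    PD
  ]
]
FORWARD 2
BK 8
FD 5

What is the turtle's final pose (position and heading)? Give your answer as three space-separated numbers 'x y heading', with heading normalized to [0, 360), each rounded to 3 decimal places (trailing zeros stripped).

Executing turtle program step by step:
Start: pos=(0,0), heading=0, pen down
FD 19: (0,0) -> (19,0) [heading=0, draw]
RT 166: heading 0 -> 194
REPEAT 4 [
  -- iteration 1/4 --
  LT 180: heading 194 -> 14
  FD 13: (19,0) -> (31.614,3.145) [heading=14, draw]
  FD 3: (31.614,3.145) -> (34.525,3.871) [heading=14, draw]
  REPEAT 4 [
    -- iteration 1/4 --
    FD 6: (34.525,3.871) -> (40.347,5.322) [heading=14, draw]
    PD: pen down
    -- iteration 2/4 --
    FD 6: (40.347,5.322) -> (46.168,6.774) [heading=14, draw]
    PD: pen down
    -- iteration 3/4 --
    FD 6: (46.168,6.774) -> (51.99,8.225) [heading=14, draw]
    PD: pen down
    -- iteration 4/4 --
    FD 6: (51.99,8.225) -> (57.812,9.677) [heading=14, draw]
    PD: pen down
  ]
  -- iteration 2/4 --
  LT 180: heading 14 -> 194
  FD 13: (57.812,9.677) -> (45.198,6.532) [heading=194, draw]
  FD 3: (45.198,6.532) -> (42.287,5.806) [heading=194, draw]
  REPEAT 4 [
    -- iteration 1/4 --
    FD 6: (42.287,5.806) -> (36.465,4.355) [heading=194, draw]
    PD: pen down
    -- iteration 2/4 --
    FD 6: (36.465,4.355) -> (30.644,2.903) [heading=194, draw]
    PD: pen down
    -- iteration 3/4 --
    FD 6: (30.644,2.903) -> (24.822,1.452) [heading=194, draw]
    PD: pen down
    -- iteration 4/4 --
    FD 6: (24.822,1.452) -> (19,0) [heading=194, draw]
    PD: pen down
  ]
  -- iteration 3/4 --
  LT 180: heading 194 -> 14
  FD 13: (19,0) -> (31.614,3.145) [heading=14, draw]
  FD 3: (31.614,3.145) -> (34.525,3.871) [heading=14, draw]
  REPEAT 4 [
    -- iteration 1/4 --
    FD 6: (34.525,3.871) -> (40.347,5.322) [heading=14, draw]
    PD: pen down
    -- iteration 2/4 --
    FD 6: (40.347,5.322) -> (46.168,6.774) [heading=14, draw]
    PD: pen down
    -- iteration 3/4 --
    FD 6: (46.168,6.774) -> (51.99,8.225) [heading=14, draw]
    PD: pen down
    -- iteration 4/4 --
    FD 6: (51.99,8.225) -> (57.812,9.677) [heading=14, draw]
    PD: pen down
  ]
  -- iteration 4/4 --
  LT 180: heading 14 -> 194
  FD 13: (57.812,9.677) -> (45.198,6.532) [heading=194, draw]
  FD 3: (45.198,6.532) -> (42.287,5.806) [heading=194, draw]
  REPEAT 4 [
    -- iteration 1/4 --
    FD 6: (42.287,5.806) -> (36.465,4.355) [heading=194, draw]
    PD: pen down
    -- iteration 2/4 --
    FD 6: (36.465,4.355) -> (30.644,2.903) [heading=194, draw]
    PD: pen down
    -- iteration 3/4 --
    FD 6: (30.644,2.903) -> (24.822,1.452) [heading=194, draw]
    PD: pen down
    -- iteration 4/4 --
    FD 6: (24.822,1.452) -> (19,0) [heading=194, draw]
    PD: pen down
  ]
]
FD 2: (19,0) -> (17.059,-0.484) [heading=194, draw]
BK 8: (17.059,-0.484) -> (24.822,1.452) [heading=194, draw]
FD 5: (24.822,1.452) -> (19.97,0.242) [heading=194, draw]
Final: pos=(19.97,0.242), heading=194, 28 segment(s) drawn

Answer: 19.97 0.242 194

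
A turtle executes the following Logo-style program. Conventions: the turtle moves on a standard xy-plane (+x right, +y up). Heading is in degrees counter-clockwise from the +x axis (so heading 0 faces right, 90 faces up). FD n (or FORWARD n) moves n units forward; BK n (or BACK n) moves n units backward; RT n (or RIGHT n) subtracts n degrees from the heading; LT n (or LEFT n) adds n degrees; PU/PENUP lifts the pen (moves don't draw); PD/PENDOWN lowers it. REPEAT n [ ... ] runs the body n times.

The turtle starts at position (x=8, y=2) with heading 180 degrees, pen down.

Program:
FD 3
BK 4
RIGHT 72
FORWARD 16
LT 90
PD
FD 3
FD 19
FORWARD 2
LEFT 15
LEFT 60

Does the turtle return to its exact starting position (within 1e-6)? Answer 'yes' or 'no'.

Executing turtle program step by step:
Start: pos=(8,2), heading=180, pen down
FD 3: (8,2) -> (5,2) [heading=180, draw]
BK 4: (5,2) -> (9,2) [heading=180, draw]
RT 72: heading 180 -> 108
FD 16: (9,2) -> (4.056,17.217) [heading=108, draw]
LT 90: heading 108 -> 198
PD: pen down
FD 3: (4.056,17.217) -> (1.203,16.29) [heading=198, draw]
FD 19: (1.203,16.29) -> (-16.868,10.419) [heading=198, draw]
FD 2: (-16.868,10.419) -> (-18.77,9.8) [heading=198, draw]
LT 15: heading 198 -> 213
LT 60: heading 213 -> 273
Final: pos=(-18.77,9.8), heading=273, 6 segment(s) drawn

Start position: (8, 2)
Final position: (-18.77, 9.8)
Distance = 27.883; >= 1e-6 -> NOT closed

Answer: no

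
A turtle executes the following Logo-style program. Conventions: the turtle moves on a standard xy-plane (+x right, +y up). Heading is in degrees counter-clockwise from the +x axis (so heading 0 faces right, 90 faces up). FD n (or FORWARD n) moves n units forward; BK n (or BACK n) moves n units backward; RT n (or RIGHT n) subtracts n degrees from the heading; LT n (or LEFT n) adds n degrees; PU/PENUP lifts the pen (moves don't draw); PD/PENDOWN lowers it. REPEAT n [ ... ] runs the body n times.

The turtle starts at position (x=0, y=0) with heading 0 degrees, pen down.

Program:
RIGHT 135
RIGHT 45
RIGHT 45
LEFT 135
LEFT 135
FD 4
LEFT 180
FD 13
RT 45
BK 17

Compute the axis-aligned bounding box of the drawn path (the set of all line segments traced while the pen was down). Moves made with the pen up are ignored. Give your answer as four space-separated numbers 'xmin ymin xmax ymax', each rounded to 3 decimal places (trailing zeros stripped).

Answer: -6.364 -6.364 10.636 2.828

Derivation:
Executing turtle program step by step:
Start: pos=(0,0), heading=0, pen down
RT 135: heading 0 -> 225
RT 45: heading 225 -> 180
RT 45: heading 180 -> 135
LT 135: heading 135 -> 270
LT 135: heading 270 -> 45
FD 4: (0,0) -> (2.828,2.828) [heading=45, draw]
LT 180: heading 45 -> 225
FD 13: (2.828,2.828) -> (-6.364,-6.364) [heading=225, draw]
RT 45: heading 225 -> 180
BK 17: (-6.364,-6.364) -> (10.636,-6.364) [heading=180, draw]
Final: pos=(10.636,-6.364), heading=180, 3 segment(s) drawn

Segment endpoints: x in {-6.364, 0, 2.828, 10.636}, y in {-6.364, -6.364, 0, 2.828}
xmin=-6.364, ymin=-6.364, xmax=10.636, ymax=2.828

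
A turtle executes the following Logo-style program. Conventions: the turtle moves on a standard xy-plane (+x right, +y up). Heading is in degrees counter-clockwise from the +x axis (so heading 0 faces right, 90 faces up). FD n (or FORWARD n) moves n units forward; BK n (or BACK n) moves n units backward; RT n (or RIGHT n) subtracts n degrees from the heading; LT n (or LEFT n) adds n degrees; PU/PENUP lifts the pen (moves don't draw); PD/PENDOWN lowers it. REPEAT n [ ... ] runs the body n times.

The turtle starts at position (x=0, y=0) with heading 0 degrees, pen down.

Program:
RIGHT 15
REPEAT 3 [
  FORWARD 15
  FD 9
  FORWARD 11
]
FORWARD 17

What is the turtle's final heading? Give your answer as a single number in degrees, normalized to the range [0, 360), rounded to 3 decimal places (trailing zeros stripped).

Answer: 345

Derivation:
Executing turtle program step by step:
Start: pos=(0,0), heading=0, pen down
RT 15: heading 0 -> 345
REPEAT 3 [
  -- iteration 1/3 --
  FD 15: (0,0) -> (14.489,-3.882) [heading=345, draw]
  FD 9: (14.489,-3.882) -> (23.182,-6.212) [heading=345, draw]
  FD 11: (23.182,-6.212) -> (33.807,-9.059) [heading=345, draw]
  -- iteration 2/3 --
  FD 15: (33.807,-9.059) -> (48.296,-12.941) [heading=345, draw]
  FD 9: (48.296,-12.941) -> (56.99,-15.27) [heading=345, draw]
  FD 11: (56.99,-15.27) -> (67.615,-18.117) [heading=345, draw]
  -- iteration 3/3 --
  FD 15: (67.615,-18.117) -> (82.104,-22) [heading=345, draw]
  FD 9: (82.104,-22) -> (90.797,-24.329) [heading=345, draw]
  FD 11: (90.797,-24.329) -> (101.422,-27.176) [heading=345, draw]
]
FD 17: (101.422,-27.176) -> (117.843,-31.576) [heading=345, draw]
Final: pos=(117.843,-31.576), heading=345, 10 segment(s) drawn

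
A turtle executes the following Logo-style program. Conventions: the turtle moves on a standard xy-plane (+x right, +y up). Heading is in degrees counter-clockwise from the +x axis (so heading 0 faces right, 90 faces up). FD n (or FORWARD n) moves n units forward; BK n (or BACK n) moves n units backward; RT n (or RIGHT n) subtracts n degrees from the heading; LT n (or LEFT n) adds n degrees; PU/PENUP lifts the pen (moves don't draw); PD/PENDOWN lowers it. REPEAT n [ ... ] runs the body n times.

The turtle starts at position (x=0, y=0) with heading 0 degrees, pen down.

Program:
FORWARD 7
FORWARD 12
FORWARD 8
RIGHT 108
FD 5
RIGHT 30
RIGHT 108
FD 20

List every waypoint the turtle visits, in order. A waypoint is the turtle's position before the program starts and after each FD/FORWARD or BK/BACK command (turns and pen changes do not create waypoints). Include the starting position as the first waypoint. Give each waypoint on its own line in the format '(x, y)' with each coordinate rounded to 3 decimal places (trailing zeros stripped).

Executing turtle program step by step:
Start: pos=(0,0), heading=0, pen down
FD 7: (0,0) -> (7,0) [heading=0, draw]
FD 12: (7,0) -> (19,0) [heading=0, draw]
FD 8: (19,0) -> (27,0) [heading=0, draw]
RT 108: heading 0 -> 252
FD 5: (27,0) -> (25.455,-4.755) [heading=252, draw]
RT 30: heading 252 -> 222
RT 108: heading 222 -> 114
FD 20: (25.455,-4.755) -> (17.32,13.516) [heading=114, draw]
Final: pos=(17.32,13.516), heading=114, 5 segment(s) drawn
Waypoints (6 total):
(0, 0)
(7, 0)
(19, 0)
(27, 0)
(25.455, -4.755)
(17.32, 13.516)

Answer: (0, 0)
(7, 0)
(19, 0)
(27, 0)
(25.455, -4.755)
(17.32, 13.516)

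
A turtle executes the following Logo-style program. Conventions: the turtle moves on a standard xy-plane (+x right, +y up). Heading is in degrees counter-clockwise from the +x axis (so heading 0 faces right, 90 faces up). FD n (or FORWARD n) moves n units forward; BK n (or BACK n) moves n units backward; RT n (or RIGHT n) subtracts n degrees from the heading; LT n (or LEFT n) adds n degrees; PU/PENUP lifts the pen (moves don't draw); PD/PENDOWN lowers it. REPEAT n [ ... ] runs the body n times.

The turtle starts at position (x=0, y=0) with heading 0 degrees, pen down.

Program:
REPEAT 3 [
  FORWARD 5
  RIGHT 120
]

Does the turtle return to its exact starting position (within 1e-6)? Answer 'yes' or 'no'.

Answer: yes

Derivation:
Executing turtle program step by step:
Start: pos=(0,0), heading=0, pen down
REPEAT 3 [
  -- iteration 1/3 --
  FD 5: (0,0) -> (5,0) [heading=0, draw]
  RT 120: heading 0 -> 240
  -- iteration 2/3 --
  FD 5: (5,0) -> (2.5,-4.33) [heading=240, draw]
  RT 120: heading 240 -> 120
  -- iteration 3/3 --
  FD 5: (2.5,-4.33) -> (0,0) [heading=120, draw]
  RT 120: heading 120 -> 0
]
Final: pos=(0,0), heading=0, 3 segment(s) drawn

Start position: (0, 0)
Final position: (0, 0)
Distance = 0; < 1e-6 -> CLOSED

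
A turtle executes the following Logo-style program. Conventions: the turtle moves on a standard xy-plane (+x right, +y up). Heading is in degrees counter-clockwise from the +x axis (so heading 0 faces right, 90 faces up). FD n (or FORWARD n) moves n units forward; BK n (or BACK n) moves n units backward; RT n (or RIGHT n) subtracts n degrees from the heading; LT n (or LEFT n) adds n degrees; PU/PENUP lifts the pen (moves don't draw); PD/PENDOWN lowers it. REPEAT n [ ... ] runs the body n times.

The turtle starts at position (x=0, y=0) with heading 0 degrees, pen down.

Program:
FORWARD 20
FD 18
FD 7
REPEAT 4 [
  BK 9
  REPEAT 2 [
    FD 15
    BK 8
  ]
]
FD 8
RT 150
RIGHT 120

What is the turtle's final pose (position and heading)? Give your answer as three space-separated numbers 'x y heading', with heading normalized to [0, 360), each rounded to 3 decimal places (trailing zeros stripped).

Executing turtle program step by step:
Start: pos=(0,0), heading=0, pen down
FD 20: (0,0) -> (20,0) [heading=0, draw]
FD 18: (20,0) -> (38,0) [heading=0, draw]
FD 7: (38,0) -> (45,0) [heading=0, draw]
REPEAT 4 [
  -- iteration 1/4 --
  BK 9: (45,0) -> (36,0) [heading=0, draw]
  REPEAT 2 [
    -- iteration 1/2 --
    FD 15: (36,0) -> (51,0) [heading=0, draw]
    BK 8: (51,0) -> (43,0) [heading=0, draw]
    -- iteration 2/2 --
    FD 15: (43,0) -> (58,0) [heading=0, draw]
    BK 8: (58,0) -> (50,0) [heading=0, draw]
  ]
  -- iteration 2/4 --
  BK 9: (50,0) -> (41,0) [heading=0, draw]
  REPEAT 2 [
    -- iteration 1/2 --
    FD 15: (41,0) -> (56,0) [heading=0, draw]
    BK 8: (56,0) -> (48,0) [heading=0, draw]
    -- iteration 2/2 --
    FD 15: (48,0) -> (63,0) [heading=0, draw]
    BK 8: (63,0) -> (55,0) [heading=0, draw]
  ]
  -- iteration 3/4 --
  BK 9: (55,0) -> (46,0) [heading=0, draw]
  REPEAT 2 [
    -- iteration 1/2 --
    FD 15: (46,0) -> (61,0) [heading=0, draw]
    BK 8: (61,0) -> (53,0) [heading=0, draw]
    -- iteration 2/2 --
    FD 15: (53,0) -> (68,0) [heading=0, draw]
    BK 8: (68,0) -> (60,0) [heading=0, draw]
  ]
  -- iteration 4/4 --
  BK 9: (60,0) -> (51,0) [heading=0, draw]
  REPEAT 2 [
    -- iteration 1/2 --
    FD 15: (51,0) -> (66,0) [heading=0, draw]
    BK 8: (66,0) -> (58,0) [heading=0, draw]
    -- iteration 2/2 --
    FD 15: (58,0) -> (73,0) [heading=0, draw]
    BK 8: (73,0) -> (65,0) [heading=0, draw]
  ]
]
FD 8: (65,0) -> (73,0) [heading=0, draw]
RT 150: heading 0 -> 210
RT 120: heading 210 -> 90
Final: pos=(73,0), heading=90, 24 segment(s) drawn

Answer: 73 0 90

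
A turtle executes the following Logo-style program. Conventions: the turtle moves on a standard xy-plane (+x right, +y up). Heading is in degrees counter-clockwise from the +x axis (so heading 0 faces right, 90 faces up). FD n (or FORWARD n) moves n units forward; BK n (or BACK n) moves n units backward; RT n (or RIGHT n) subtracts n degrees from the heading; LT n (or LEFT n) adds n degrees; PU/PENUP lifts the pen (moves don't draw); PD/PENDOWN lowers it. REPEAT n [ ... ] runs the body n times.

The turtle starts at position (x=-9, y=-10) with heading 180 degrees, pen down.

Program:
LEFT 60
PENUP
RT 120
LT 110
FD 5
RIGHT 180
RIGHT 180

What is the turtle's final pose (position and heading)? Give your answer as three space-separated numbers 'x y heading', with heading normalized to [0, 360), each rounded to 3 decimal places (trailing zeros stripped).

Executing turtle program step by step:
Start: pos=(-9,-10), heading=180, pen down
LT 60: heading 180 -> 240
PU: pen up
RT 120: heading 240 -> 120
LT 110: heading 120 -> 230
FD 5: (-9,-10) -> (-12.214,-13.83) [heading=230, move]
RT 180: heading 230 -> 50
RT 180: heading 50 -> 230
Final: pos=(-12.214,-13.83), heading=230, 0 segment(s) drawn

Answer: -12.214 -13.83 230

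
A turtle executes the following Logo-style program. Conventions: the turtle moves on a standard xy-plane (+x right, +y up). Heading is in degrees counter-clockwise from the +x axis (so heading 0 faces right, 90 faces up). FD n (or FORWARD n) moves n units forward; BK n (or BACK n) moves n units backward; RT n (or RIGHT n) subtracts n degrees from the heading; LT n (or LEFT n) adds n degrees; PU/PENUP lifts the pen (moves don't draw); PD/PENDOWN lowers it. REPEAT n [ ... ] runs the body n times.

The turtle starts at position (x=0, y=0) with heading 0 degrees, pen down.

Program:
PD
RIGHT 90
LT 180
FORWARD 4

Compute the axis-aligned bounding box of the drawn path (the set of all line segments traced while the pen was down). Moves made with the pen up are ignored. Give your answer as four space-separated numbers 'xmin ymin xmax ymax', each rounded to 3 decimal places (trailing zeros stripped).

Answer: 0 0 0 4

Derivation:
Executing turtle program step by step:
Start: pos=(0,0), heading=0, pen down
PD: pen down
RT 90: heading 0 -> 270
LT 180: heading 270 -> 90
FD 4: (0,0) -> (0,4) [heading=90, draw]
Final: pos=(0,4), heading=90, 1 segment(s) drawn

Segment endpoints: x in {0, 0}, y in {0, 4}
xmin=0, ymin=0, xmax=0, ymax=4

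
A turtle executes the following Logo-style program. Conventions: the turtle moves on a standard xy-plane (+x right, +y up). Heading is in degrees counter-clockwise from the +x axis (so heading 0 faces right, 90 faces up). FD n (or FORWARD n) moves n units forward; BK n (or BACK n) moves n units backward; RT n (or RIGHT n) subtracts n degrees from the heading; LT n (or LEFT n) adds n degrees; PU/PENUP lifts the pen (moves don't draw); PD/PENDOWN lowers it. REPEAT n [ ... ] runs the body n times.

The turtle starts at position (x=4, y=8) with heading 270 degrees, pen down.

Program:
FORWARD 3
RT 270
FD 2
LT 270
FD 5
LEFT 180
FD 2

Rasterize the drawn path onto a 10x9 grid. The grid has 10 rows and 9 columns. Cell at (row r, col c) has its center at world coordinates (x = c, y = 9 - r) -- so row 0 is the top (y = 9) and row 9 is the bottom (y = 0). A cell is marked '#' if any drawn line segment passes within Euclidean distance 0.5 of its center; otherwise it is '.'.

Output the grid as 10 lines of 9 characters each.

Segment 0: (4,8) -> (4,5)
Segment 1: (4,5) -> (6,5)
Segment 2: (6,5) -> (6,0)
Segment 3: (6,0) -> (6,2)

Answer: .........
....#....
....#....
....#....
....###..
......#..
......#..
......#..
......#..
......#..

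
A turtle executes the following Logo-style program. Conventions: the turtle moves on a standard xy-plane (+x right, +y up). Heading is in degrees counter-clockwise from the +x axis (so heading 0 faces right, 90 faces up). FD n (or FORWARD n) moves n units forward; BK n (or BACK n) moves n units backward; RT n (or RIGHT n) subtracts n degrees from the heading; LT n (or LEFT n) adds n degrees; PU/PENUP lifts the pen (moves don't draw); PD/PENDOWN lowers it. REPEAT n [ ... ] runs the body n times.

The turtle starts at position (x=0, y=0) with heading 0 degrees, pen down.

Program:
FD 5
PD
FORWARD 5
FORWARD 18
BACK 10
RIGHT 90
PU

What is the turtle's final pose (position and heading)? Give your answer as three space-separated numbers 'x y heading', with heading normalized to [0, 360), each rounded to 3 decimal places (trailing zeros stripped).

Executing turtle program step by step:
Start: pos=(0,0), heading=0, pen down
FD 5: (0,0) -> (5,0) [heading=0, draw]
PD: pen down
FD 5: (5,0) -> (10,0) [heading=0, draw]
FD 18: (10,0) -> (28,0) [heading=0, draw]
BK 10: (28,0) -> (18,0) [heading=0, draw]
RT 90: heading 0 -> 270
PU: pen up
Final: pos=(18,0), heading=270, 4 segment(s) drawn

Answer: 18 0 270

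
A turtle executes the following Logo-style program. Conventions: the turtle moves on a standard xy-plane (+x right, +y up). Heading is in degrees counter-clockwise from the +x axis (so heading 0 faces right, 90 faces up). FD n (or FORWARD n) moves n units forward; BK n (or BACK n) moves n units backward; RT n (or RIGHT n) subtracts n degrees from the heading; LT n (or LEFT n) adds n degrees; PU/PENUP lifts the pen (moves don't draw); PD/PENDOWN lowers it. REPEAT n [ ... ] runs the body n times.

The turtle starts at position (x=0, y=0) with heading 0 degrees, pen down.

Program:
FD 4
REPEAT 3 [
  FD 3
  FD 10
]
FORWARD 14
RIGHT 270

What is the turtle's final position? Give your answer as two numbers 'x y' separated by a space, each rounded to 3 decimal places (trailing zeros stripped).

Answer: 57 0

Derivation:
Executing turtle program step by step:
Start: pos=(0,0), heading=0, pen down
FD 4: (0,0) -> (4,0) [heading=0, draw]
REPEAT 3 [
  -- iteration 1/3 --
  FD 3: (4,0) -> (7,0) [heading=0, draw]
  FD 10: (7,0) -> (17,0) [heading=0, draw]
  -- iteration 2/3 --
  FD 3: (17,0) -> (20,0) [heading=0, draw]
  FD 10: (20,0) -> (30,0) [heading=0, draw]
  -- iteration 3/3 --
  FD 3: (30,0) -> (33,0) [heading=0, draw]
  FD 10: (33,0) -> (43,0) [heading=0, draw]
]
FD 14: (43,0) -> (57,0) [heading=0, draw]
RT 270: heading 0 -> 90
Final: pos=(57,0), heading=90, 8 segment(s) drawn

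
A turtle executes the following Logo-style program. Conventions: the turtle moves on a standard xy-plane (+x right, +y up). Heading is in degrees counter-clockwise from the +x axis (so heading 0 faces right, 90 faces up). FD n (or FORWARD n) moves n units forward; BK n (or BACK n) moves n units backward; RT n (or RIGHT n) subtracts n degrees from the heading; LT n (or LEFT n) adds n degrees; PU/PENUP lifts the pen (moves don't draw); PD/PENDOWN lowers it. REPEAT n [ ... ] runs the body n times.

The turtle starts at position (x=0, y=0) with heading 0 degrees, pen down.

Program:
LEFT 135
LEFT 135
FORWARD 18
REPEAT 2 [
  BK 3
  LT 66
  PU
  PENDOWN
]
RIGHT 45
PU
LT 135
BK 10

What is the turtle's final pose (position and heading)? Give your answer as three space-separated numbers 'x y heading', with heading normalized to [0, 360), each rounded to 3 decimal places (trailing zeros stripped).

Answer: 3.951 -21.211 132

Derivation:
Executing turtle program step by step:
Start: pos=(0,0), heading=0, pen down
LT 135: heading 0 -> 135
LT 135: heading 135 -> 270
FD 18: (0,0) -> (0,-18) [heading=270, draw]
REPEAT 2 [
  -- iteration 1/2 --
  BK 3: (0,-18) -> (0,-15) [heading=270, draw]
  LT 66: heading 270 -> 336
  PU: pen up
  PD: pen down
  -- iteration 2/2 --
  BK 3: (0,-15) -> (-2.741,-13.78) [heading=336, draw]
  LT 66: heading 336 -> 42
  PU: pen up
  PD: pen down
]
RT 45: heading 42 -> 357
PU: pen up
LT 135: heading 357 -> 132
BK 10: (-2.741,-13.78) -> (3.951,-21.211) [heading=132, move]
Final: pos=(3.951,-21.211), heading=132, 3 segment(s) drawn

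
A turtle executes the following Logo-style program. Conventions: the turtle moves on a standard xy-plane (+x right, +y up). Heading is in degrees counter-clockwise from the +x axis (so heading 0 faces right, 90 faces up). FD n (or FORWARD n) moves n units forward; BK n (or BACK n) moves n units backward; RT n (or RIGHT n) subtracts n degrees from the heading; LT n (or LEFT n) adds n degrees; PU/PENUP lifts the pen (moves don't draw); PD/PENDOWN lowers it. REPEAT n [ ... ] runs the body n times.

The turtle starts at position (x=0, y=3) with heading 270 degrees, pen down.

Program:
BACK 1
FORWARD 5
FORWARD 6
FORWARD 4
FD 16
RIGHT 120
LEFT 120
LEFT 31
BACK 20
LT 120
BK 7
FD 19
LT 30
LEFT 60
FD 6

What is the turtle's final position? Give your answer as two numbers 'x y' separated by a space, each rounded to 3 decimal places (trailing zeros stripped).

Answer: -9.731 3.548

Derivation:
Executing turtle program step by step:
Start: pos=(0,3), heading=270, pen down
BK 1: (0,3) -> (0,4) [heading=270, draw]
FD 5: (0,4) -> (0,-1) [heading=270, draw]
FD 6: (0,-1) -> (0,-7) [heading=270, draw]
FD 4: (0,-7) -> (0,-11) [heading=270, draw]
FD 16: (0,-11) -> (0,-27) [heading=270, draw]
RT 120: heading 270 -> 150
LT 120: heading 150 -> 270
LT 31: heading 270 -> 301
BK 20: (0,-27) -> (-10.301,-9.857) [heading=301, draw]
LT 120: heading 301 -> 61
BK 7: (-10.301,-9.857) -> (-13.694,-15.979) [heading=61, draw]
FD 19: (-13.694,-15.979) -> (-4.483,0.639) [heading=61, draw]
LT 30: heading 61 -> 91
LT 60: heading 91 -> 151
FD 6: (-4.483,0.639) -> (-9.731,3.548) [heading=151, draw]
Final: pos=(-9.731,3.548), heading=151, 9 segment(s) drawn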